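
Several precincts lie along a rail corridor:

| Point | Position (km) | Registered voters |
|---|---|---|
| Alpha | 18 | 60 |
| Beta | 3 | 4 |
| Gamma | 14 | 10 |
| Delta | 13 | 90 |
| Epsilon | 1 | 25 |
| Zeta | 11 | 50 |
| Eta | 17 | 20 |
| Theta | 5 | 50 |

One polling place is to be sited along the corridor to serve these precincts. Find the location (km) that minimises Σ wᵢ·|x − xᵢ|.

x = 13

For a sum of weighted absolute distances on a line, the optimum is the weighted median (not the mean). Total weight W = 309; half-weight = 154.5.
Sort by position and accumulate weight:
  km 1 (Epsilon, w=25) → cum 25
  km 3 (Beta, w=4) → cum 29
  km 5 (Theta, w=50) → cum 79
  km 11 (Zeta, w=50) → cum 129
  km 13 (Delta, w=90) → cum 219  ≥ 154.5 → median here
  km 14 (Gamma, w=10) → cum 229
  km 17 (Eta, w=20) → cum 249
  km 18 (Alpha, w=60) → cum 309
Optimal location: km 13.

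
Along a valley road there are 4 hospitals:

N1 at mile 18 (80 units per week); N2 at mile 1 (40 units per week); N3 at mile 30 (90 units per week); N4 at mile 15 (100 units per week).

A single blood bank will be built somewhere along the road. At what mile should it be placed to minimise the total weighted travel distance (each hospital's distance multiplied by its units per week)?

For a sum of weighted absolute distances on a line, the optimum is the weighted median (not the mean). Total weight W = 310; half-weight = 155.
Sort by position and accumulate weight:
  mile 1 (N2, w=40) → cum 40
  mile 15 (N4, w=100) → cum 140
  mile 18 (N1, w=80) → cum 220  ≥ 155 → median here
  mile 30 (N3, w=90) → cum 310
Optimal location: mile 18.

x = 18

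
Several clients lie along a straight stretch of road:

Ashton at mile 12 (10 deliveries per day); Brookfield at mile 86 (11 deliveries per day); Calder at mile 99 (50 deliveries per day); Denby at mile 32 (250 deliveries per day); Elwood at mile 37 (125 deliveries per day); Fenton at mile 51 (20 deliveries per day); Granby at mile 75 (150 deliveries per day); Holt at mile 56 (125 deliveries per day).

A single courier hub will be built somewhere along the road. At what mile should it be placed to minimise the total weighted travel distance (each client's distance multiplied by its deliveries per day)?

For a sum of weighted absolute distances on a line, the optimum is the weighted median (not the mean). Total weight W = 741; half-weight = 370.5.
Sort by position and accumulate weight:
  mile 12 (Ashton, w=10) → cum 10
  mile 32 (Denby, w=250) → cum 260
  mile 37 (Elwood, w=125) → cum 385  ≥ 370.5 → median here
  mile 51 (Fenton, w=20) → cum 405
  mile 56 (Holt, w=125) → cum 530
  mile 75 (Granby, w=150) → cum 680
  mile 86 (Brookfield, w=11) → cum 691
  mile 99 (Calder, w=50) → cum 741
Optimal location: mile 37.

x = 37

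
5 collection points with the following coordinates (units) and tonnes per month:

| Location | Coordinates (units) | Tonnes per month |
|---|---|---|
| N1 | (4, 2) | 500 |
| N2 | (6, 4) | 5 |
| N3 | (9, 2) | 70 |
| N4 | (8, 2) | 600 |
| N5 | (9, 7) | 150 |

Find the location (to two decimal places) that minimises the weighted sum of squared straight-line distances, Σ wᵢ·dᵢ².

The minimiser of Σwᵢ‖p−pᵢ‖² is the weighted centroid p* = (Σwᵢpᵢ)/(Σwᵢ).
Σwᵢ = 1325.
Σwᵢxᵢ = 500·4 + 5·6 + 70·9 + 600·8 + 150·9 = 8810.
Σwᵢyᵢ = 500·2 + 5·4 + 70·2 + 600·2 + 150·7 = 3410.
x* = 8810/1325 = 6.65, y* = 3410/1325 = 2.57.

(6.65, 2.57)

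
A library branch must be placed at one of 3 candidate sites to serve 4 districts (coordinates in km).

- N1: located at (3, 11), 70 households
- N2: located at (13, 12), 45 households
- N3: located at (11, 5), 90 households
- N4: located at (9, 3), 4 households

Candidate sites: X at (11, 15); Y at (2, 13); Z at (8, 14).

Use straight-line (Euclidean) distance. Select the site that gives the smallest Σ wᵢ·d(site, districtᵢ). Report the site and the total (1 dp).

Total weighted distance at each candidate:
  X (11, 15): total = 1737.0
  Y (2, 13): total = 1786.1
  Z (8, 14): total = 1548.5
Minimum is at Z with total 1548.5 km.

Z, total 1548.5 km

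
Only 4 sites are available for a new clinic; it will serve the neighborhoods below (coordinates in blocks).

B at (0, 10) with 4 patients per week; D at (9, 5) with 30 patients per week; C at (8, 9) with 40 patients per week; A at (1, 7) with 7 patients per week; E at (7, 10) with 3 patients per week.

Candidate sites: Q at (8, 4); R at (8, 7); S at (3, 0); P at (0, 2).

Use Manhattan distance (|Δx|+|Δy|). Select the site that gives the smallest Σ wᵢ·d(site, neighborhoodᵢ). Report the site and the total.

R, total 275 blocks

Total weighted distance at each candidate:
  Q (8, 4): total = 407
  R (8, 7): total = 275
  S (3, 0): total = 1047
  P (0, 2): total = 1079
Minimum is at R with total 275 blocks.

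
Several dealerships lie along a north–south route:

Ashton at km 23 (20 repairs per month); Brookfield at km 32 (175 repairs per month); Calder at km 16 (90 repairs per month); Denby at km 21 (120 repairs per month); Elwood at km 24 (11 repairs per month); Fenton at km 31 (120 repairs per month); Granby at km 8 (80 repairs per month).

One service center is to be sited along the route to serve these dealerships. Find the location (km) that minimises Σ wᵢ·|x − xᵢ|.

x = 23

For a sum of weighted absolute distances on a line, the optimum is the weighted median (not the mean). Total weight W = 616; half-weight = 308.
Sort by position and accumulate weight:
  km 8 (Granby, w=80) → cum 80
  km 16 (Calder, w=90) → cum 170
  km 21 (Denby, w=120) → cum 290
  km 23 (Ashton, w=20) → cum 310  ≥ 308 → median here
  km 24 (Elwood, w=11) → cum 321
  km 31 (Fenton, w=120) → cum 441
  km 32 (Brookfield, w=175) → cum 616
Optimal location: km 23.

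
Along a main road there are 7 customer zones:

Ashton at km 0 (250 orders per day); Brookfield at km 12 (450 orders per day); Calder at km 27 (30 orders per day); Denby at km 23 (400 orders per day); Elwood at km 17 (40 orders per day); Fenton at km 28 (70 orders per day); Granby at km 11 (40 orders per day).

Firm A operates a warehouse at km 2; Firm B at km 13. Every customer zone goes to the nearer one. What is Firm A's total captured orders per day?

250

The indifferent point is the midpoint (2+13)/2 = 7.5; customer zones left of it (closer to Firm A at 2) go to Firm A, those right go to Firm B.
  Ashton at 0 (w=250) → Firm A
  Granby at 11 (w=40) → Firm B
  Brookfield at 12 (w=450) → Firm B
  Elwood at 17 (w=40) → Firm B
  Denby at 23 (w=400) → Firm B
  Calder at 27 (w=30) → Firm B
  Fenton at 28 (w=70) → Firm B
Firm A captures 250; Firm B captures 1030.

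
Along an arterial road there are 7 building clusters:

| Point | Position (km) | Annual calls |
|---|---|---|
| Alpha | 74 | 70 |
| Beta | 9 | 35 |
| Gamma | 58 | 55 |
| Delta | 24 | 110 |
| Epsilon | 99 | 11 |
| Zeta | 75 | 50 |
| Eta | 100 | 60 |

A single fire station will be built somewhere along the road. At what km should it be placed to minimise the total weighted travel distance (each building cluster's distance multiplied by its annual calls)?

x = 58

For a sum of weighted absolute distances on a line, the optimum is the weighted median (not the mean). Total weight W = 391; half-weight = 195.5.
Sort by position and accumulate weight:
  km 9 (Beta, w=35) → cum 35
  km 24 (Delta, w=110) → cum 145
  km 58 (Gamma, w=55) → cum 200  ≥ 195.5 → median here
  km 74 (Alpha, w=70) → cum 270
  km 75 (Zeta, w=50) → cum 320
  km 99 (Epsilon, w=11) → cum 331
  km 100 (Eta, w=60) → cum 391
Optimal location: km 58.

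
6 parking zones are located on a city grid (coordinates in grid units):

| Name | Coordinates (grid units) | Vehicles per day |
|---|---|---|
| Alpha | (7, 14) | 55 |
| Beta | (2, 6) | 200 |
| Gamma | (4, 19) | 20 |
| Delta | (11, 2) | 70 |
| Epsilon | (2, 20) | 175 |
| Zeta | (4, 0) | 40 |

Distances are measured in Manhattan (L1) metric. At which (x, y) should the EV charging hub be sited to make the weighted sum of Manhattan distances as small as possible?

(2, 6)

Manhattan distance separates: Σwᵢ(|x−xᵢ|+|y−yᵢ|) = Σwᵢ|x−xᵢ| + Σwᵢ|y−yᵢ|, so x and y are optimised independently as 1-D weighted medians.
Total weight W = 560; half = 280.
x-coordinate, sorted with cumulative weight:
  x=2 (Beta, w=200) cum 200
  x=2 (Epsilon, w=175) cum 375  ← median
  x=4 (Gamma, w=20) cum 395
  x=4 (Zeta, w=40) cum 435
  x=7 (Alpha, w=55) cum 490
  x=11 (Delta, w=70) cum 560
⇒ x* = 2
y-coordinate, sorted with cumulative weight:
  y=0 (Zeta, w=40) cum 40
  y=2 (Delta, w=70) cum 110
  y=6 (Beta, w=200) cum 310  ← median
  y=14 (Alpha, w=55) cum 365
  y=19 (Gamma, w=20) cum 385
  y=20 (Epsilon, w=175) cum 560
⇒ y* = 6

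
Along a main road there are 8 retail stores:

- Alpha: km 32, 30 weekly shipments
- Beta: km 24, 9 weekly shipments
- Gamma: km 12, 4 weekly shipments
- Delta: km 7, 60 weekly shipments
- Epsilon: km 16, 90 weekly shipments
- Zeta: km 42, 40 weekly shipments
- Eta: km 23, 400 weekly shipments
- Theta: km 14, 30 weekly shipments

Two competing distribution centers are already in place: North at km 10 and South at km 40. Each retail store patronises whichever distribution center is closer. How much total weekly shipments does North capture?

The indifferent point is the midpoint (10+40)/2 = 25; retail stores left of it (closer to North at 10) go to North, those right go to South.
  Delta at 7 (w=60) → North
  Gamma at 12 (w=4) → North
  Theta at 14 (w=30) → North
  Epsilon at 16 (w=90) → North
  Eta at 23 (w=400) → North
  Beta at 24 (w=9) → North
  Alpha at 32 (w=30) → South
  Zeta at 42 (w=40) → South
North captures 593; South captures 70.

593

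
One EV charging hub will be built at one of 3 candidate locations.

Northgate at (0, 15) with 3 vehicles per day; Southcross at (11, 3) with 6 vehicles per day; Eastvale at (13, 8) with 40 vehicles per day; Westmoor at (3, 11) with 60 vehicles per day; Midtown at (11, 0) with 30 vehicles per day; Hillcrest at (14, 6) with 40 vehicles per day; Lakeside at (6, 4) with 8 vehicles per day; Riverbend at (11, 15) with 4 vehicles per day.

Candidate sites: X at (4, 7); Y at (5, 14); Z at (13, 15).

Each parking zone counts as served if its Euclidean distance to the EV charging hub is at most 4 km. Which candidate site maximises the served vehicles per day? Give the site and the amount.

Y, covering 60

Coverage radius r = 4 km; a point is covered iff (Δx)²+(Δy)² ≤ 4² = 16.
  X (4, 7): covers {Lakeside} → 8
  Y (5, 14): covers {Westmoor} → 60
  Z (13, 15): covers {Riverbend} → 4
Maximum coverage at Y: 60 vehicles per day.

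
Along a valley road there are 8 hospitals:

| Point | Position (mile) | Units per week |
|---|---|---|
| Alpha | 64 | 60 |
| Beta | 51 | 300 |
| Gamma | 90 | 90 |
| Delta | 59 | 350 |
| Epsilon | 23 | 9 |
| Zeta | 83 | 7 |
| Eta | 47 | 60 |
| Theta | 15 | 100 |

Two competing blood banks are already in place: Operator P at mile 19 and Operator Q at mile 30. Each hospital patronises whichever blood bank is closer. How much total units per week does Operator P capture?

The indifferent point is the midpoint (19+30)/2 = 24.5; hospitals left of it (closer to Operator P at 19) go to Operator P, those right go to Operator Q.
  Theta at 15 (w=100) → Operator P
  Epsilon at 23 (w=9) → Operator P
  Eta at 47 (w=60) → Operator Q
  Beta at 51 (w=300) → Operator Q
  Delta at 59 (w=350) → Operator Q
  Alpha at 64 (w=60) → Operator Q
  Zeta at 83 (w=7) → Operator Q
  Gamma at 90 (w=90) → Operator Q
Operator P captures 109; Operator Q captures 867.

109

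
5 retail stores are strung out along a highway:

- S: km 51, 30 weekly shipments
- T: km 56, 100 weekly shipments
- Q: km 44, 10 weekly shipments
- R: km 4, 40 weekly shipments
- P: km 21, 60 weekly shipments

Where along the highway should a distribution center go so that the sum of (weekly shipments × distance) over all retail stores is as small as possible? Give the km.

x = 51

For a sum of weighted absolute distances on a line, the optimum is the weighted median (not the mean). Total weight W = 240; half-weight = 120.
Sort by position and accumulate weight:
  km 4 (R, w=40) → cum 40
  km 21 (P, w=60) → cum 100
  km 44 (Q, w=10) → cum 110
  km 51 (S, w=30) → cum 140  ≥ 120 → median here
  km 56 (T, w=100) → cum 240
Optimal location: km 51.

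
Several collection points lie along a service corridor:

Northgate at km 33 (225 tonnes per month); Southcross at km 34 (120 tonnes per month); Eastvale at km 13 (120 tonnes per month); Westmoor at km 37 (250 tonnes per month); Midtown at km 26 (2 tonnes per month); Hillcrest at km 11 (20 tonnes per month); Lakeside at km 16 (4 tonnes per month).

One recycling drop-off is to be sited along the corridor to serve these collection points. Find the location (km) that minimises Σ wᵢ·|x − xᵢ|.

x = 33

For a sum of weighted absolute distances on a line, the optimum is the weighted median (not the mean). Total weight W = 741; half-weight = 370.5.
Sort by position and accumulate weight:
  km 11 (Hillcrest, w=20) → cum 20
  km 13 (Eastvale, w=120) → cum 140
  km 16 (Lakeside, w=4) → cum 144
  km 26 (Midtown, w=2) → cum 146
  km 33 (Northgate, w=225) → cum 371  ≥ 370.5 → median here
  km 34 (Southcross, w=120) → cum 491
  km 37 (Westmoor, w=250) → cum 741
Optimal location: km 33.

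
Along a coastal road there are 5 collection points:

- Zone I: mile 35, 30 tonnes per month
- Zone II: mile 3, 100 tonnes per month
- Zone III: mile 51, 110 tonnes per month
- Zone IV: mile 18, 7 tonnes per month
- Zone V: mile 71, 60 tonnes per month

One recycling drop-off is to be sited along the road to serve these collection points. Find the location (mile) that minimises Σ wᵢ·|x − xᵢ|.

x = 51

For a sum of weighted absolute distances on a line, the optimum is the weighted median (not the mean). Total weight W = 307; half-weight = 153.5.
Sort by position and accumulate weight:
  mile 3 (Zone II, w=100) → cum 100
  mile 18 (Zone IV, w=7) → cum 107
  mile 35 (Zone I, w=30) → cum 137
  mile 51 (Zone III, w=110) → cum 247  ≥ 153.5 → median here
  mile 71 (Zone V, w=60) → cum 307
Optimal location: mile 51.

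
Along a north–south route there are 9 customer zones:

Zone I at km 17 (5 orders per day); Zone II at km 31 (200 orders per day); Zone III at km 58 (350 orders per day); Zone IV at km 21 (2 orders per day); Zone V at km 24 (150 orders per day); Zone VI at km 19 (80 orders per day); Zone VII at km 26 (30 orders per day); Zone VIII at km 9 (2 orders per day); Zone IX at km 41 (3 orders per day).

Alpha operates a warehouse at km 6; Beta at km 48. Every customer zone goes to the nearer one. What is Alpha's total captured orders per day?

269

The indifferent point is the midpoint (6+48)/2 = 27; customer zones left of it (closer to Alpha at 6) go to Alpha, those right go to Beta.
  Zone VIII at 9 (w=2) → Alpha
  Zone I at 17 (w=5) → Alpha
  Zone VI at 19 (w=80) → Alpha
  Zone IV at 21 (w=2) → Alpha
  Zone V at 24 (w=150) → Alpha
  Zone VII at 26 (w=30) → Alpha
  Zone II at 31 (w=200) → Beta
  Zone IX at 41 (w=3) → Beta
  Zone III at 58 (w=350) → Beta
Alpha captures 269; Beta captures 553.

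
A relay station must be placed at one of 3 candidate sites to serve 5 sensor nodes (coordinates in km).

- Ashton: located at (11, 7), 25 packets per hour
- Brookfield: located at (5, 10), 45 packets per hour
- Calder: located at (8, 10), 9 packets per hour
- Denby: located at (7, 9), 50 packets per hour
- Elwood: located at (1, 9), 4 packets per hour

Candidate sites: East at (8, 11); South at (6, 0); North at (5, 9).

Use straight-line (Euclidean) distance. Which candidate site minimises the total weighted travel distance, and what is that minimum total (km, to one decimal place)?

North, total 347.6 km

Total weighted distance at each candidate:
  East (8, 11): total = 417.2
  South (6, 0): total = 1253.0
  North (5, 9): total = 347.6
Minimum is at North with total 347.6 km.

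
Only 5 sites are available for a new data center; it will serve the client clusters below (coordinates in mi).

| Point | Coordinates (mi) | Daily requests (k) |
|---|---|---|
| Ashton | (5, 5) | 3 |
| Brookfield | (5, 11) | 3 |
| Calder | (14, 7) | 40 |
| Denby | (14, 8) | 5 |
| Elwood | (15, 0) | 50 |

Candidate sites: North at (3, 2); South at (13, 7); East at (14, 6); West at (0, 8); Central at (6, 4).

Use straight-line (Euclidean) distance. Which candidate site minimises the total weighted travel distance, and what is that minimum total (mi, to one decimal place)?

Total weighted distance at each candidate:
  North (3, 2): total = 1192.7
  South (13, 7): total = 462.6
  East (14, 6): total = 412.2
  West (0, 8): total = 1516.4
  Central (6, 4): total = 904.4
Minimum is at East with total 412.2 mi.

East, total 412.2 mi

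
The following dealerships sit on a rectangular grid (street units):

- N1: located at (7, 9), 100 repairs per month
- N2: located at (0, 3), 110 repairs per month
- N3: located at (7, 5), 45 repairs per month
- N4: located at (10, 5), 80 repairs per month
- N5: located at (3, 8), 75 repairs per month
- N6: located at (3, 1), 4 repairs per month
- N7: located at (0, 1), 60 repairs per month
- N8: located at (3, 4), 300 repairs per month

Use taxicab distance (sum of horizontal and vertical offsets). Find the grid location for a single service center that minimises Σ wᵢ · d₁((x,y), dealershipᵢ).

(3, 4)

Manhattan distance separates: Σwᵢ(|x−xᵢ|+|y−yᵢ|) = Σwᵢ|x−xᵢ| + Σwᵢ|y−yᵢ|, so x and y are optimised independently as 1-D weighted medians.
Total weight W = 774; half = 387.
x-coordinate, sorted with cumulative weight:
  x=0 (N2, w=110) cum 110
  x=0 (N7, w=60) cum 170
  x=3 (N5, w=75) cum 245
  x=3 (N6, w=4) cum 249
  x=3 (N8, w=300) cum 549  ← median
  x=7 (N1, w=100) cum 649
  x=7 (N3, w=45) cum 694
  x=10 (N4, w=80) cum 774
⇒ x* = 3
y-coordinate, sorted with cumulative weight:
  y=1 (N6, w=4) cum 4
  y=1 (N7, w=60) cum 64
  y=3 (N2, w=110) cum 174
  y=4 (N8, w=300) cum 474  ← median
  y=5 (N3, w=45) cum 519
  y=5 (N4, w=80) cum 599
  y=8 (N5, w=75) cum 674
  y=9 (N1, w=100) cum 774
⇒ y* = 4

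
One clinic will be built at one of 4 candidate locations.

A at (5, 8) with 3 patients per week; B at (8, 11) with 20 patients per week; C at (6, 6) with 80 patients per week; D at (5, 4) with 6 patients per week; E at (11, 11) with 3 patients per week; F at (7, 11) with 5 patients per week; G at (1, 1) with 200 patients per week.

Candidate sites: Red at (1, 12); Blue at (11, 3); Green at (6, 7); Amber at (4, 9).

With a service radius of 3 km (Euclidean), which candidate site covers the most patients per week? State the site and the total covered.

Green, covering 83

Coverage radius r = 3 km; a point is covered iff (Δx)²+(Δy)² ≤ 3² = 9.
  Red (1, 12): covers {none} → 0
  Blue (11, 3): covers {none} → 0
  Green (6, 7): covers {A, C} → 83
  Amber (4, 9): covers {A} → 3
Maximum coverage at Green: 83 patients per week.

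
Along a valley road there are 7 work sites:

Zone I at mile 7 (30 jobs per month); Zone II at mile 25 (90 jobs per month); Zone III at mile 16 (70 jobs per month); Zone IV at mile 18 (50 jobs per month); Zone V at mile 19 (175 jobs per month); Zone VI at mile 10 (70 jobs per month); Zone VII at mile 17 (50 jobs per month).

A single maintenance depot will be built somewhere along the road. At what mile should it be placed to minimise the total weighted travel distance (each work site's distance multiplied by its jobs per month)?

For a sum of weighted absolute distances on a line, the optimum is the weighted median (not the mean). Total weight W = 535; half-weight = 267.5.
Sort by position and accumulate weight:
  mile 7 (Zone I, w=30) → cum 30
  mile 10 (Zone VI, w=70) → cum 100
  mile 16 (Zone III, w=70) → cum 170
  mile 17 (Zone VII, w=50) → cum 220
  mile 18 (Zone IV, w=50) → cum 270  ≥ 267.5 → median here
  mile 19 (Zone V, w=175) → cum 445
  mile 25 (Zone II, w=90) → cum 535
Optimal location: mile 18.

x = 18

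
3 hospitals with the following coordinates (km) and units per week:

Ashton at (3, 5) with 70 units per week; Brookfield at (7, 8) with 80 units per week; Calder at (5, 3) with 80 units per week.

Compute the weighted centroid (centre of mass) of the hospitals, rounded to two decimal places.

(5.09, 5.35)

The minimiser of Σwᵢ‖p−pᵢ‖² is the weighted centroid p* = (Σwᵢpᵢ)/(Σwᵢ).
Σwᵢ = 230.
Σwᵢxᵢ = 70·3 + 80·7 + 80·5 = 1170.
Σwᵢyᵢ = 70·5 + 80·8 + 80·3 = 1230.
x* = 1170/230 = 5.09, y* = 1230/230 = 5.35.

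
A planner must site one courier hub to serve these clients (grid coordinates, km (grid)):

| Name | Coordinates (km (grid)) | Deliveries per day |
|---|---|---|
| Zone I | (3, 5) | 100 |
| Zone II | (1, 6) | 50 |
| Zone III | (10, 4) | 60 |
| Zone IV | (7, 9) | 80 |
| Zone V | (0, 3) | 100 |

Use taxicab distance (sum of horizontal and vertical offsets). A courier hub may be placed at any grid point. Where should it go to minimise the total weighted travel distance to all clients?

(3, 5)

Manhattan distance separates: Σwᵢ(|x−xᵢ|+|y−yᵢ|) = Σwᵢ|x−xᵢ| + Σwᵢ|y−yᵢ|, so x and y are optimised independently as 1-D weighted medians.
Total weight W = 390; half = 195.
x-coordinate, sorted with cumulative weight:
  x=0 (Zone V, w=100) cum 100
  x=1 (Zone II, w=50) cum 150
  x=3 (Zone I, w=100) cum 250  ← median
  x=7 (Zone IV, w=80) cum 330
  x=10 (Zone III, w=60) cum 390
⇒ x* = 3
y-coordinate, sorted with cumulative weight:
  y=3 (Zone V, w=100) cum 100
  y=4 (Zone III, w=60) cum 160
  y=5 (Zone I, w=100) cum 260  ← median
  y=6 (Zone II, w=50) cum 310
  y=9 (Zone IV, w=80) cum 390
⇒ y* = 5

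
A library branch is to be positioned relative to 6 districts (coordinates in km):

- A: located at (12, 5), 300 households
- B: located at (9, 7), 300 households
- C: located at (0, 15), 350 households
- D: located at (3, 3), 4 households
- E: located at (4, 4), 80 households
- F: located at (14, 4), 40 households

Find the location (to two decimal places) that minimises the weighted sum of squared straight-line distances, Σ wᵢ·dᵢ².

(6.70, 8.70)

The minimiser of Σwᵢ‖p−pᵢ‖² is the weighted centroid p* = (Σwᵢpᵢ)/(Σwᵢ).
Σwᵢ = 1074.
Σwᵢxᵢ = 300·12 + 300·9 + 350·0 + 4·3 + 80·4 + 40·14 = 7192.
Σwᵢyᵢ = 300·5 + 300·7 + 350·15 + 4·3 + 80·4 + 40·4 = 9342.
x* = 7192/1074 = 6.70, y* = 9342/1074 = 8.70.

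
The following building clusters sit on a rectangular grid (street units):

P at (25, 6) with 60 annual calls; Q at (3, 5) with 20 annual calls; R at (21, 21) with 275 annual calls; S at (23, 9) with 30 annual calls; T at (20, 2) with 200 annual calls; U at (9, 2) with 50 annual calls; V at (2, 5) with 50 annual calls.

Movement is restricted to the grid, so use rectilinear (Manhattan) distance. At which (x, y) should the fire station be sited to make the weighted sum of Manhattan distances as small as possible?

Manhattan distance separates: Σwᵢ(|x−xᵢ|+|y−yᵢ|) = Σwᵢ|x−xᵢ| + Σwᵢ|y−yᵢ|, so x and y are optimised independently as 1-D weighted medians.
Total weight W = 685; half = 342.5.
x-coordinate, sorted with cumulative weight:
  x=2 (V, w=50) cum 50
  x=3 (Q, w=20) cum 70
  x=9 (U, w=50) cum 120
  x=20 (T, w=200) cum 320
  x=21 (R, w=275) cum 595  ← median
  x=23 (S, w=30) cum 625
  x=25 (P, w=60) cum 685
⇒ x* = 21
y-coordinate, sorted with cumulative weight:
  y=2 (T, w=200) cum 200
  y=2 (U, w=50) cum 250
  y=5 (Q, w=20) cum 270
  y=5 (V, w=50) cum 320
  y=6 (P, w=60) cum 380  ← median
  y=9 (S, w=30) cum 410
  y=21 (R, w=275) cum 685
⇒ y* = 6

(21, 6)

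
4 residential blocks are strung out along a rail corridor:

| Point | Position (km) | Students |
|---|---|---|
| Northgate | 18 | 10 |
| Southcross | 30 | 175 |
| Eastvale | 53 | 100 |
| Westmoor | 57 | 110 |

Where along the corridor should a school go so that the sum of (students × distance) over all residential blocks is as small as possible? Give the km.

x = 53

For a sum of weighted absolute distances on a line, the optimum is the weighted median (not the mean). Total weight W = 395; half-weight = 197.5.
Sort by position and accumulate weight:
  km 18 (Northgate, w=10) → cum 10
  km 30 (Southcross, w=175) → cum 185
  km 53 (Eastvale, w=100) → cum 285  ≥ 197.5 → median here
  km 57 (Westmoor, w=110) → cum 395
Optimal location: km 53.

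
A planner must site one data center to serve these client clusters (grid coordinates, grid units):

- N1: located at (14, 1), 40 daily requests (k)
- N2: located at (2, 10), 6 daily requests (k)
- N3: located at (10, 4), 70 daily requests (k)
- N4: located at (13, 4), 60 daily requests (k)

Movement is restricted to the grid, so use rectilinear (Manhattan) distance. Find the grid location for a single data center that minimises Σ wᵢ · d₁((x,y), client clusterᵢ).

Manhattan distance separates: Σwᵢ(|x−xᵢ|+|y−yᵢ|) = Σwᵢ|x−xᵢ| + Σwᵢ|y−yᵢ|, so x and y are optimised independently as 1-D weighted medians.
Total weight W = 176; half = 88.
x-coordinate, sorted with cumulative weight:
  x=2 (N2, w=6) cum 6
  x=10 (N3, w=70) cum 76
  x=13 (N4, w=60) cum 136  ← median
  x=14 (N1, w=40) cum 176
⇒ x* = 13
y-coordinate, sorted with cumulative weight:
  y=1 (N1, w=40) cum 40
  y=4 (N3, w=70) cum 110  ← median
  y=4 (N4, w=60) cum 170
  y=10 (N2, w=6) cum 176
⇒ y* = 4

(13, 4)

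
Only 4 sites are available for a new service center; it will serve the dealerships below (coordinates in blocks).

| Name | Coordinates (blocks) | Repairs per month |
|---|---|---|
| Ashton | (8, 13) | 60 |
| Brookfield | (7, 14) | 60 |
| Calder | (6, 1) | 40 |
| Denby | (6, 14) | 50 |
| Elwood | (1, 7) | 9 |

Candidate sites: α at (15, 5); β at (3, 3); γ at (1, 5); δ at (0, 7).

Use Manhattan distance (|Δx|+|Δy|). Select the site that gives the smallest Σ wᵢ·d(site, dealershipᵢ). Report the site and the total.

β, total 2754 blocks

Total weighted distance at each candidate:
  α (15, 5): total = 3484
  β (3, 3): total = 2754
  γ (1, 5): total = 2878
  δ (0, 7): total = 2819
Minimum is at β with total 2754 blocks.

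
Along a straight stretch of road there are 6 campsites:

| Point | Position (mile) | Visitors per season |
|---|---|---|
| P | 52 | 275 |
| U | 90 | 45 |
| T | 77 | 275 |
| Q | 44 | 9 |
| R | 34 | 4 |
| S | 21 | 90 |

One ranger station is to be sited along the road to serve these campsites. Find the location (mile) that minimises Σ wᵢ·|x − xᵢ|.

x = 52

For a sum of weighted absolute distances on a line, the optimum is the weighted median (not the mean). Total weight W = 698; half-weight = 349.
Sort by position and accumulate weight:
  mile 21 (S, w=90) → cum 90
  mile 34 (R, w=4) → cum 94
  mile 44 (Q, w=9) → cum 103
  mile 52 (P, w=275) → cum 378  ≥ 349 → median here
  mile 77 (T, w=275) → cum 653
  mile 90 (U, w=45) → cum 698
Optimal location: mile 52.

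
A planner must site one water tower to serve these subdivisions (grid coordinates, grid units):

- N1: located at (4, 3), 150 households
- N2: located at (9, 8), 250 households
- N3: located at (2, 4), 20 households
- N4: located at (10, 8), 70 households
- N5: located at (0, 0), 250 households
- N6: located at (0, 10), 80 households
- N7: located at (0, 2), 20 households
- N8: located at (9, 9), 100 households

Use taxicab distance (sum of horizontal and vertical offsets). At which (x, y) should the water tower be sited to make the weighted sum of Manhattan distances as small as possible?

Manhattan distance separates: Σwᵢ(|x−xᵢ|+|y−yᵢ|) = Σwᵢ|x−xᵢ| + Σwᵢ|y−yᵢ|, so x and y are optimised independently as 1-D weighted medians.
Total weight W = 940; half = 470.
x-coordinate, sorted with cumulative weight:
  x=0 (N5, w=250) cum 250
  x=0 (N6, w=80) cum 330
  x=0 (N7, w=20) cum 350
  x=2 (N3, w=20) cum 370
  x=4 (N1, w=150) cum 520  ← median
  x=9 (N2, w=250) cum 770
  x=9 (N8, w=100) cum 870
  x=10 (N4, w=70) cum 940
⇒ x* = 4
y-coordinate, sorted with cumulative weight:
  y=0 (N5, w=250) cum 250
  y=2 (N7, w=20) cum 270
  y=3 (N1, w=150) cum 420
  y=4 (N3, w=20) cum 440
  y=8 (N2, w=250) cum 690  ← median
  y=8 (N4, w=70) cum 760
  y=9 (N8, w=100) cum 860
  y=10 (N6, w=80) cum 940
⇒ y* = 8

(4, 8)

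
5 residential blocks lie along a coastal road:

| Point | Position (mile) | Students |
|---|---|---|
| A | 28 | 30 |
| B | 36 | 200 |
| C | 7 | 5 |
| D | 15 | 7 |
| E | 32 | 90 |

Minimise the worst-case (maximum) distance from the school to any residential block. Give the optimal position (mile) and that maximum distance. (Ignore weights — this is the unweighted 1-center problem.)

The 1-center on a line is the midpoint of the two extreme points: leftmost at 7, rightmost at 36.
Optimal location = (7 + 36)/2 = 21.5; maximum distance = (36 − 7)/2 = 14.5.

location 21.5, max distance 14.5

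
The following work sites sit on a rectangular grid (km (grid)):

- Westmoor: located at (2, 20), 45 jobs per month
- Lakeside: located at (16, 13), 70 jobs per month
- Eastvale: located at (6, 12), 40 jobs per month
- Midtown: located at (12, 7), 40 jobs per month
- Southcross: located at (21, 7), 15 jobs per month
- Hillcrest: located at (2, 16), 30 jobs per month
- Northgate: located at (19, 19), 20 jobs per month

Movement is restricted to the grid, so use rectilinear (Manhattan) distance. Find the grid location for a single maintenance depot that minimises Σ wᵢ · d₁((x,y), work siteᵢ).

Manhattan distance separates: Σwᵢ(|x−xᵢ|+|y−yᵢ|) = Σwᵢ|x−xᵢ| + Σwᵢ|y−yᵢ|, so x and y are optimised independently as 1-D weighted medians.
Total weight W = 260; half = 130.
x-coordinate, sorted with cumulative weight:
  x=2 (Westmoor, w=45) cum 45
  x=2 (Hillcrest, w=30) cum 75
  x=6 (Eastvale, w=40) cum 115
  x=12 (Midtown, w=40) cum 155  ← median
  x=16 (Lakeside, w=70) cum 225
  x=19 (Northgate, w=20) cum 245
  x=21 (Southcross, w=15) cum 260
⇒ x* = 12
y-coordinate, sorted with cumulative weight:
  y=7 (Midtown, w=40) cum 40
  y=7 (Southcross, w=15) cum 55
  y=12 (Eastvale, w=40) cum 95
  y=13 (Lakeside, w=70) cum 165  ← median
  y=16 (Hillcrest, w=30) cum 195
  y=19 (Northgate, w=20) cum 215
  y=20 (Westmoor, w=45) cum 260
⇒ y* = 13

(12, 13)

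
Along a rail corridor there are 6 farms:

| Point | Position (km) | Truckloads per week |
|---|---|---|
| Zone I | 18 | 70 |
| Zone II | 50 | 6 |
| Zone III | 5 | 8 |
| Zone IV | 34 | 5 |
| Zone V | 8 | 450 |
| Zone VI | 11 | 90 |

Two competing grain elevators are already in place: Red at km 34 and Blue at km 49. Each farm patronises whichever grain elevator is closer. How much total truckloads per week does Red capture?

The indifferent point is the midpoint (34+49)/2 = 41.5; farms left of it (closer to Red at 34) go to Red, those right go to Blue.
  Zone III at 5 (w=8) → Red
  Zone V at 8 (w=450) → Red
  Zone VI at 11 (w=90) → Red
  Zone I at 18 (w=70) → Red
  Zone IV at 34 (w=5) → Red
  Zone II at 50 (w=6) → Blue
Red captures 623; Blue captures 6.

623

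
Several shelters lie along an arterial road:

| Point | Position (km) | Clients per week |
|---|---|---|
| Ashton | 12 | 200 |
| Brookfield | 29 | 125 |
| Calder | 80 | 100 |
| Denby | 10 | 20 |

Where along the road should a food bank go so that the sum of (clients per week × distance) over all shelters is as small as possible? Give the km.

x = 29

For a sum of weighted absolute distances on a line, the optimum is the weighted median (not the mean). Total weight W = 445; half-weight = 222.5.
Sort by position and accumulate weight:
  km 10 (Denby, w=20) → cum 20
  km 12 (Ashton, w=200) → cum 220
  km 29 (Brookfield, w=125) → cum 345  ≥ 222.5 → median here
  km 80 (Calder, w=100) → cum 445
Optimal location: km 29.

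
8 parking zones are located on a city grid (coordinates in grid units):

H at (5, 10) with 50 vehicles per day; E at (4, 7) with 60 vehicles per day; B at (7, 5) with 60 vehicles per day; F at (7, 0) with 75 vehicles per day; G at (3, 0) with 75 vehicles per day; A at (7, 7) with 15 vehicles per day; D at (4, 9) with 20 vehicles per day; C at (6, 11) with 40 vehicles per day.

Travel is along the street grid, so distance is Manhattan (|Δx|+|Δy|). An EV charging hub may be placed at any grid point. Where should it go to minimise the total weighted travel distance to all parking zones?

Manhattan distance separates: Σwᵢ(|x−xᵢ|+|y−yᵢ|) = Σwᵢ|x−xᵢ| + Σwᵢ|y−yᵢ|, so x and y are optimised independently as 1-D weighted medians.
Total weight W = 395; half = 197.5.
x-coordinate, sorted with cumulative weight:
  x=3 (G, w=75) cum 75
  x=4 (E, w=60) cum 135
  x=4 (D, w=20) cum 155
  x=5 (H, w=50) cum 205  ← median
  x=6 (C, w=40) cum 245
  x=7 (B, w=60) cum 305
  x=7 (F, w=75) cum 380
  x=7 (A, w=15) cum 395
⇒ x* = 5
y-coordinate, sorted with cumulative weight:
  y=0 (F, w=75) cum 75
  y=0 (G, w=75) cum 150
  y=5 (B, w=60) cum 210  ← median
  y=7 (E, w=60) cum 270
  y=7 (A, w=15) cum 285
  y=9 (D, w=20) cum 305
  y=10 (H, w=50) cum 355
  y=11 (C, w=40) cum 395
⇒ y* = 5

(5, 5)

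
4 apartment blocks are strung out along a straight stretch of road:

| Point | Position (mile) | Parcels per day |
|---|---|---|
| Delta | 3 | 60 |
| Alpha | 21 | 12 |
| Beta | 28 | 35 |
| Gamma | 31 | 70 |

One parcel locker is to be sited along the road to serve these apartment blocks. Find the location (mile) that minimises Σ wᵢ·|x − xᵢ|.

For a sum of weighted absolute distances on a line, the optimum is the weighted median (not the mean). Total weight W = 177; half-weight = 88.5.
Sort by position and accumulate weight:
  mile 3 (Delta, w=60) → cum 60
  mile 21 (Alpha, w=12) → cum 72
  mile 28 (Beta, w=35) → cum 107  ≥ 88.5 → median here
  mile 31 (Gamma, w=70) → cum 177
Optimal location: mile 28.

x = 28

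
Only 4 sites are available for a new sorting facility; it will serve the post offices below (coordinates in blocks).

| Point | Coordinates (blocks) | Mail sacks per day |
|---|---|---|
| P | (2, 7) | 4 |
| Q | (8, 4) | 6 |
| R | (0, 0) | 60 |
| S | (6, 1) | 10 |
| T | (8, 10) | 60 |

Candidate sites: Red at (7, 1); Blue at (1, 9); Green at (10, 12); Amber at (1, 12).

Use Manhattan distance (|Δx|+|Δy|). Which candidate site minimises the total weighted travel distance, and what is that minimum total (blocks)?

Total weighted distance at each candidate:
  Red (7, 1): total = 1158
  Blue (1, 9): total = 1294
  Green (10, 12): total = 1822
  Amber (1, 12): total = 1594
Minimum is at Red with total 1158 blocks.

Red, total 1158 blocks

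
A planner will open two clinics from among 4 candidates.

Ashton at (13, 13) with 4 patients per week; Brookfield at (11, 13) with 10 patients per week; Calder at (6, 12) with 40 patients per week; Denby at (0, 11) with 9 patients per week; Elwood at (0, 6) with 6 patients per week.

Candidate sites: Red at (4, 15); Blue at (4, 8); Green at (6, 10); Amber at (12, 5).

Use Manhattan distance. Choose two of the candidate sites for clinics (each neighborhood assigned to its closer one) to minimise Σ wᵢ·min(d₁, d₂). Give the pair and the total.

Evaluate every pair (each demand assigned to the nearer of the two):
  {Blue, Green}: total = 299
  {Green, Amber}: total = 319
  {Red, Green}: total = 323
  {Red, Blue}: total = 433
  {Blue, Amber}: total = 465
  {Red, Amber}: total = 476
Best pair: {Blue, Green} with total 299.

{Blue, Green}, total 299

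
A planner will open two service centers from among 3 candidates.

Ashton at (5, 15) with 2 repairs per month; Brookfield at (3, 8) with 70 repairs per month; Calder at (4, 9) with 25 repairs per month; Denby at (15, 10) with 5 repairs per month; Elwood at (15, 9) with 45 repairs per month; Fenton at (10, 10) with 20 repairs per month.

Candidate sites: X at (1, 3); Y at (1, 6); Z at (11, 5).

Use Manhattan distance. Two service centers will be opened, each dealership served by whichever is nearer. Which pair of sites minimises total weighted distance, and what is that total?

Evaluate every pair (each demand assigned to the nearer of the two):
  {Y, Z}: total = 981
  {X, Z}: total = 1272
  {X, Y}: total = 1571
Best pair: {Y, Z} with total 981.

{Y, Z}, total 981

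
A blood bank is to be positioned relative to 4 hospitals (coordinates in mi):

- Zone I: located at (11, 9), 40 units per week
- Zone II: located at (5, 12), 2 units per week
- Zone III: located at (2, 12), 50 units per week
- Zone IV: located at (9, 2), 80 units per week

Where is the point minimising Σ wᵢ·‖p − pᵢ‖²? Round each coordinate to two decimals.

The minimiser of Σwᵢ‖p−pᵢ‖² is the weighted centroid p* = (Σwᵢpᵢ)/(Σwᵢ).
Σwᵢ = 172.
Σwᵢxᵢ = 40·11 + 2·5 + 50·2 + 80·9 = 1270.
Σwᵢyᵢ = 40·9 + 2·12 + 50·12 + 80·2 = 1144.
x* = 1270/172 = 7.38, y* = 1144/172 = 6.65.

(7.38, 6.65)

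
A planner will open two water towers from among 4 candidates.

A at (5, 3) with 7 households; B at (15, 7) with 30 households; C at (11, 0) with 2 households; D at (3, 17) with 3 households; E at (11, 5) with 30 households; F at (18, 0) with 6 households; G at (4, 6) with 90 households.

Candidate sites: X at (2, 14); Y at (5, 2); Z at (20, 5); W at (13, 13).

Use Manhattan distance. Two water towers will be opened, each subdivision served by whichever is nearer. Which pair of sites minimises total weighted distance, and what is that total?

Evaluate every pair (each demand assigned to the nearer of the two):
  {Y, Z}: total = 1046
  {Y, W}: total = 1115
  {X, Y}: total = 1295
  {X, Z}: total = 1560
  {X, W}: total = 1688
  {Z, W}: total = 2151
Best pair: {Y, Z} with total 1046.

{Y, Z}, total 1046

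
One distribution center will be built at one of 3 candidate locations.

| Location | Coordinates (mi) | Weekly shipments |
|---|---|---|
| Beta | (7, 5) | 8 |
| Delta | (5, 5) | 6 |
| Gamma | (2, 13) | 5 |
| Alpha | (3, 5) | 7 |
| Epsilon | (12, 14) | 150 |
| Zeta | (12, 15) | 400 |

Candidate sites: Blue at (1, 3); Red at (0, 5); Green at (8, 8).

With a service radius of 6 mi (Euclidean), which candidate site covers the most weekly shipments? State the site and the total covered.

Coverage radius r = 6 mi; a point is covered iff (Δx)²+(Δy)² ≤ 6² = 36.
  Blue (1, 3): covers {Delta, Alpha} → 13
  Red (0, 5): covers {Delta, Alpha} → 13
  Green (8, 8): covers {Beta, Delta, Alpha} → 21
Maximum coverage at Green: 21 weekly shipments.

Green, covering 21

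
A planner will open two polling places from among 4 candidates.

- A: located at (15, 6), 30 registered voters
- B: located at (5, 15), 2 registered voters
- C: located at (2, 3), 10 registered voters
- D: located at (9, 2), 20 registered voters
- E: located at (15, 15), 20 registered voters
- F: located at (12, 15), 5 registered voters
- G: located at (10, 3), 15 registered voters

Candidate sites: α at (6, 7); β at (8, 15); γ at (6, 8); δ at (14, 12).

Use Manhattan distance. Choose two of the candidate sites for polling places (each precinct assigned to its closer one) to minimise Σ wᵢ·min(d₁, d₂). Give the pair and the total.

{α, δ}, total 693

Evaluate every pair (each demand assigned to the nearer of the two):
  {α, δ}: total = 693
  {γ, δ}: total = 736
  {α, β}: total = 826
  {β, γ}: total = 901
  {β, δ}: total = 971
  {α, γ}: total = 1061
Best pair: {α, δ} with total 693.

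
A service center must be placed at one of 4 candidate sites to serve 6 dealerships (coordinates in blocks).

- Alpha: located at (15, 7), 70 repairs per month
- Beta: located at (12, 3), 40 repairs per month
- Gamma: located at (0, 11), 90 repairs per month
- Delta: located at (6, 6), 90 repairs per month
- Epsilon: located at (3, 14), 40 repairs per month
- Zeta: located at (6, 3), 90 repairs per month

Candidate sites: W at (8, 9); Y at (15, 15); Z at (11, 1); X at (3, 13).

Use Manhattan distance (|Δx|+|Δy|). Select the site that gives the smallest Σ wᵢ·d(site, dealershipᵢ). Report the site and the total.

Total weighted distance at each candidate:
  W (8, 9): total = 3500
  Y (15, 15): total = 6900
  Z (11, 1): total = 5080
  X (3, 13): total = 4580
Minimum is at W with total 3500 blocks.

W, total 3500 blocks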